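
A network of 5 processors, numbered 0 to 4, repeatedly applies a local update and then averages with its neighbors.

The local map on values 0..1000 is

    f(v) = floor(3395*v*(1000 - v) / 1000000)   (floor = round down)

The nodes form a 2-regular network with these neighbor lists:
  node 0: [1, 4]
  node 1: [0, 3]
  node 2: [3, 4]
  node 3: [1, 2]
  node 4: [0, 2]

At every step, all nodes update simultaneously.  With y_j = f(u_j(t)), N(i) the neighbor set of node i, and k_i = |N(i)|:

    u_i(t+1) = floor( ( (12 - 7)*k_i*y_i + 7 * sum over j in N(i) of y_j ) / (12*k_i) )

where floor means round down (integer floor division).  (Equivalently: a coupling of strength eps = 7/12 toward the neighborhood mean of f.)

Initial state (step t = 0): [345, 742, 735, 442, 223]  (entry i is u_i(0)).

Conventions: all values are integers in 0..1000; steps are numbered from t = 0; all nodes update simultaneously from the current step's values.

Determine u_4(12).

Simulating step by step:
t=0: [345, 742, 735, 442, 223]
t=1: [680, 738, 691, 730, 661]
t=2: [720, 683, 718, 681, 743]
t=3: [688, 720, 690, 721, 669]
t=4: [721, 696, 720, 695, 737]
t=5: [685, 707, 686, 708, 672]
t=6: [728, 710, 727, 710, 738]
t=7: [675, 691, 675, 691, 665]
t=8: [741, 729, 741, 729, 749]
t=9: [652, 664, 652, 664, 645]
t=10: [768, 760, 768, 760, 772]
t=11: [606, 614, 606, 614, 601]
t=12: [809, 805, 809, 805, 811]

Answer: u_4(12) = 811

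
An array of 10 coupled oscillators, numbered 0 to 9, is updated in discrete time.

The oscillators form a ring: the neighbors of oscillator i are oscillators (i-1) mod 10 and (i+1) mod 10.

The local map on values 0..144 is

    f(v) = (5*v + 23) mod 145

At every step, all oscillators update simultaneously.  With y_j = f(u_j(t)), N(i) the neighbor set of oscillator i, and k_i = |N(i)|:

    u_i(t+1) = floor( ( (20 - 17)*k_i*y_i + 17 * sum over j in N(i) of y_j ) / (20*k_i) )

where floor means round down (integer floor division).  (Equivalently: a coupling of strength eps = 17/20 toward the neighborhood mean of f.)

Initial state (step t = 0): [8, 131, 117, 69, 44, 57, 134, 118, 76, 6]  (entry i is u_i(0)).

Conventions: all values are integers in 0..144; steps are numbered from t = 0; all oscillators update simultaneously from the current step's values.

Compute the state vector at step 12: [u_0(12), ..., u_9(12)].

Answer: [24, 51, 22, 50, 24, 41, 23, 55, 39, 68]

Derivation:
t=0: [8, 131, 117, 69, 44, 57, 134, 118, 76, 6]
t=1: [73, 53, 79, 65, 55, 92, 38, 101, 53, 82]
t=2: [136, 117, 104, 66, 46, 39, 70, 103, 121, 123]
t=3: [55, 102, 54, 101, 74, 92, 87, 71, 75, 81]
t=4: [101, 19, 81, 59, 75, 60, 61, 68, 112, 70]
t=5: [99, 115, 82, 108, 42, 67, 50, 28, 66, 53]
t=6: [80, 98, 83, 117, 96, 102, 55, 83, 77, 83]
t=7: [54, 69, 45, 34, 63, 47, 44, 54, 20, 107]
t=8: [85, 56, 69, 71, 75, 79, 64, 94, 72, 72]
t=9: [47, 40, 54, 92, 108, 87, 87, 70, 78, 59]
t=10: [62, 61, 54, 62, 49, 67, 48, 74, 65, 104]
t=11: [68, 25, 34, 60, 65, 112, 90, 90, 98, 59]
t=12: [24, 51, 22, 50, 24, 41, 23, 55, 39, 68]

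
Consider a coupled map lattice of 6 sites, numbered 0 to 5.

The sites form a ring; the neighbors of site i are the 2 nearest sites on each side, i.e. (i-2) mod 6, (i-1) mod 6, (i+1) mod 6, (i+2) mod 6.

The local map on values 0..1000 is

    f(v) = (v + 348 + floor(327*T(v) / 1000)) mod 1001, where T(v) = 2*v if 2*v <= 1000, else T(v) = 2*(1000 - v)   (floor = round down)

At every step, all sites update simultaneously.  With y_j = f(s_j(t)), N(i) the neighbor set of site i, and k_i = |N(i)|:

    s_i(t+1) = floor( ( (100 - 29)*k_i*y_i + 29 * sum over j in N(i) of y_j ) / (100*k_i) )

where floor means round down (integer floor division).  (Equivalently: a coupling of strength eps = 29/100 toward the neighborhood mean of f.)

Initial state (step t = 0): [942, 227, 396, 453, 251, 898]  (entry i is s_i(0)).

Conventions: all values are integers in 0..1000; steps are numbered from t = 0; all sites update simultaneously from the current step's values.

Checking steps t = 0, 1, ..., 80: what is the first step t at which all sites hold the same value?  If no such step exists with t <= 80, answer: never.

Answer: 11
Key observation: Synchronization is absorbing here: once all sites are equal they stay equal, and step 11 is the first all-equal step.

Derivation:
t=0: [942, 227, 396, 453, 251, 898]  (not all equal)
t=1: [361, 566, 139, 198, 594, 359]  (not all equal)
t=2: [810, 366, 556, 618, 373, 814]  (not all equal)
t=3: [372, 746, 311, 325, 754, 375]  (not all equal)
t=4: [854, 450, 783, 798, 451, 858]  (not all equal)
t=5: [264, 147, 247, 251, 148, 265]  (not all equal)
t=6: [754, 643, 734, 739, 644, 755]  (not all equal)
t=7: [255, 233, 250, 251, 233, 255]  (not all equal)
t=8: [763, 742, 757, 758, 742, 763]  (not all equal)
t=9: [262, 258, 261, 262, 258, 262]  (not all equal)
t=10: [779, 775, 778, 779, 775, 779]  (not all equal)
t=11: [269, 269, 269, 269, 269, 269]  (all equal)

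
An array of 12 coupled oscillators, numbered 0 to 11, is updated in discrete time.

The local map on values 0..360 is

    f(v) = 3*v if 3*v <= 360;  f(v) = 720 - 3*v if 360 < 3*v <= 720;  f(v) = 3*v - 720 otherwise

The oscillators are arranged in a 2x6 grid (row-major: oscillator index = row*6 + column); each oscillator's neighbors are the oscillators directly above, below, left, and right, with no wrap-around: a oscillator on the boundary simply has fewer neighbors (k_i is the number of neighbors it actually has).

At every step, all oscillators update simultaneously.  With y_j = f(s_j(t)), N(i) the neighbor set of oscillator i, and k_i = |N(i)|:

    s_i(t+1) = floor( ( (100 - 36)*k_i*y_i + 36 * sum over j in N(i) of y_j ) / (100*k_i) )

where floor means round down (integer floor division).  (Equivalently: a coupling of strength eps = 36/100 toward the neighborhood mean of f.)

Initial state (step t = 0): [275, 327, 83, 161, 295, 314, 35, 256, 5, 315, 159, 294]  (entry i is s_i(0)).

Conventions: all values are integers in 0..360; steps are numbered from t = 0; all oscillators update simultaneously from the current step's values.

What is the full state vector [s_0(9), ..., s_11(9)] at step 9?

Simulating step by step:
t=0: [275, 327, 83, 161, 295, 314, 35, 256, 5, 315, 159, 294]
t=1: [133, 215, 220, 228, 189, 200, 94, 76, 72, 203, 221, 187]
t=2: [269, 121, 77, 61, 123, 132, 279, 214, 186, 108, 87, 133]
t=3: [141, 276, 232, 225, 316, 328, 104, 126, 179, 280, 286, 310]
t=4: [265, 148, 55, 73, 199, 247, 314, 291, 175, 120, 155, 206]
t=5: [137, 223, 188, 217, 138, 53, 183, 181, 206, 310, 233, 114]
t=6: [237, 109, 126, 124, 225, 218, 196, 152, 130, 157, 116, 251]
t=7: [88, 283, 339, 299, 120, 56, 133, 263, 313, 282, 261, 95]
t=8: [249, 158, 253, 207, 279, 223, 265, 124, 199, 135, 132, 223]
t=9: [75, 207, 81, 119, 131, 62, 115, 276, 162, 267, 265, 100]

Answer: [75, 207, 81, 119, 131, 62, 115, 276, 162, 267, 265, 100]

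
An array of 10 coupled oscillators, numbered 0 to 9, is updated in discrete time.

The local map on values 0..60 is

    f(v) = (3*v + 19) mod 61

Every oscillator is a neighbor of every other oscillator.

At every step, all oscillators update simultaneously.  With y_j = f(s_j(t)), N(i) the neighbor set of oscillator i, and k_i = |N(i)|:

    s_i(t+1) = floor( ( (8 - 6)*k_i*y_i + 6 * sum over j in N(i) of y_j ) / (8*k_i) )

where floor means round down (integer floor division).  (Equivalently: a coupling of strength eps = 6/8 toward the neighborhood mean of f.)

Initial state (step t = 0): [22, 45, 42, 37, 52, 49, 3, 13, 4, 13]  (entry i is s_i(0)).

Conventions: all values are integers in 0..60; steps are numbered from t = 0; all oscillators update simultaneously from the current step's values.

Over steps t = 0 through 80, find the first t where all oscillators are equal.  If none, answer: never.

Simulating step by step:
t=0: [22, 45, 42, 37, 52, 49, 3, 13, 4, 13]  (not all equal)
t=1: [33, 35, 33, 31, 38, 37, 34, 39, 35, 39]  (not all equal)
t=2: [32, 23, 32, 31, 24, 24, 33, 25, 23, 25]  (not all equal)
t=3: [42, 37, 42, 41, 38, 38, 42, 38, 37, 38]  (not all equal)
t=4: [16, 13, 16, 15, 14, 14, 16, 14, 13, 14]  (not all equal)
t=5: [12, 21, 12, 11, 11, 11, 12, 11, 21, 11]  (not all equal)
t=6: [48, 42, 48, 47, 47, 47, 48, 47, 42, 47]  (not all equal)
t=7: [36, 33, 36, 36, 36, 36, 36, 36, 33, 36]  (not all equal)
t=8: [13, 22, 13, 13, 13, 13, 13, 13, 22, 13]  (not all equal)
t=9: [52, 46, 52, 52, 52, 52, 52, 52, 46, 52]  (not all equal)
t=10: [50, 47, 50, 50, 50, 50, 50, 50, 47, 50]  (not all equal)
t=11: [45, 44, 45, 45, 45, 45, 45, 45, 44, 45]  (not all equal)
t=12: [31, 31, 31, 31, 31, 31, 31, 31, 31, 31]  (all equal)

Answer: 12
Key observation: Synchronization is absorbing here: once all oscillators are equal they stay equal, and step 12 is the first all-equal step.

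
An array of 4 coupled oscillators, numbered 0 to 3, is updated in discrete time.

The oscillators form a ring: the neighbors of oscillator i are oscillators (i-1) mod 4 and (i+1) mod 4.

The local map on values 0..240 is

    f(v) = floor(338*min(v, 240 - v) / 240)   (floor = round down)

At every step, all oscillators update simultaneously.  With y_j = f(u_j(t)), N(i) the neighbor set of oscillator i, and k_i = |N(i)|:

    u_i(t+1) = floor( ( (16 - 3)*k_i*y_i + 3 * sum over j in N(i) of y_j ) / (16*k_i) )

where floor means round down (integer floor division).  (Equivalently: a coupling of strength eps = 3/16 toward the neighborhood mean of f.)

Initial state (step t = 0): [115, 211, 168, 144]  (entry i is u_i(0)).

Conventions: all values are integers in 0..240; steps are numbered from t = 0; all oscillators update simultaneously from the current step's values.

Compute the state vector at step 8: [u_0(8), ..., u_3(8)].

Simulating step by step:
t=0: [115, 211, 168, 144]
t=1: [147, 57, 98, 134]
t=2: [127, 90, 133, 146]
t=3: [153, 131, 146, 136]
t=4: [127, 148, 135, 142]
t=5: [154, 133, 144, 140]
t=6: [125, 145, 136, 137]
t=7: [156, 136, 144, 146]
t=8: [121, 142, 135, 130]

Answer: [121, 142, 135, 130]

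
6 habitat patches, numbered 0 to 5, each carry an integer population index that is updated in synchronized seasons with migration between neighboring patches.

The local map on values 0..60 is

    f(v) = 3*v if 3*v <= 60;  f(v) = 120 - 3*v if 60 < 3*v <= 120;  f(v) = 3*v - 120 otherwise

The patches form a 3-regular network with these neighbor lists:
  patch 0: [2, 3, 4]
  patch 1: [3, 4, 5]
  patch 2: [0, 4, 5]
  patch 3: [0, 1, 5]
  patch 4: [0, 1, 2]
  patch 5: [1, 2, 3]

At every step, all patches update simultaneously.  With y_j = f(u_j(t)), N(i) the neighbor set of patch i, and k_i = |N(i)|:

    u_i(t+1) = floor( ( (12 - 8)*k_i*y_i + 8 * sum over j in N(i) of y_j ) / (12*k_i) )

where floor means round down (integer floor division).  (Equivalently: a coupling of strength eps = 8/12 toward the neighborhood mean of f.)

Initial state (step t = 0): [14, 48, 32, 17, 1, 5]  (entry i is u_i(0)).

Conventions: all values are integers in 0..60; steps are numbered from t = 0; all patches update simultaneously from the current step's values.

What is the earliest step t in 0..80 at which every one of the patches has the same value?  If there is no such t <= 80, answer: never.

Simulating step by step:
t=0: [14, 48, 32, 17, 1, 5]  (not all equal)
t=1: [31, 23, 21, 35, 21, 27]  (not all equal)
t=2: [37, 41, 46, 31, 49, 40]  (not all equal)
t=3: [19, 13, 14, 11, 15, 10]  (not all equal)
t=4: [45, 37, 43, 39, 45, 35]  (not all equal)
t=5: [11, 10, 13, 9, 12, 9]  (not all equal)
t=6: [33, 30, 34, 29, 34, 30]  (not all equal)
t=7: [22, 28, 21, 29, 21, 28]  (not all equal)
t=8: [50, 40, 51, 39, 51, 40]  (not all equal)
t=9: [25, 8, 25, 7, 25, 8]  (not all equal)
t=10: [39, 28, 40, 27, 40, 28]  (not all equal)
t=11: [9, 28, 8, 29, 8, 28]  (not all equal)
t=12: [27, 32, 27, 33, 27, 32]  (not all equal)
t=13: [35, 26, 35, 26, 35, 26]  (not all equal)
t=14: [21, 36, 21, 36, 21, 36]  (not all equal)
t=15: [47, 22, 47, 22, 47, 22]  (not all equal)
t=16: [28, 46, 28, 46, 28, 46]  (not all equal)
t=17: [32, 22, 32, 22, 32, 22]  (not all equal)
t=18: [30, 47, 30, 47, 30, 47]  (not all equal)
t=19: [28, 23, 28, 23, 28, 23]  (not all equal)
t=20: [39, 47, 39, 47, 39, 47]  (not all equal)
t=21: [7, 17, 7, 17, 7, 17]  (not all equal)
t=22: [27, 44, 27, 44, 27, 44]  (not all equal)
t=23: [33, 18, 33, 18, 33, 18]  (not all equal)
t=24: [28, 46, 28, 46, 28, 46]  (not all equal)

Answer: never
Key observation: The state at step 16 reappears at step 24 — the system is in a cycle of period 8 from step 16 on.  No step 0..24 is synchronized, and the cycle repeats forever, so no step up to 80 (or ever) has all patches equal.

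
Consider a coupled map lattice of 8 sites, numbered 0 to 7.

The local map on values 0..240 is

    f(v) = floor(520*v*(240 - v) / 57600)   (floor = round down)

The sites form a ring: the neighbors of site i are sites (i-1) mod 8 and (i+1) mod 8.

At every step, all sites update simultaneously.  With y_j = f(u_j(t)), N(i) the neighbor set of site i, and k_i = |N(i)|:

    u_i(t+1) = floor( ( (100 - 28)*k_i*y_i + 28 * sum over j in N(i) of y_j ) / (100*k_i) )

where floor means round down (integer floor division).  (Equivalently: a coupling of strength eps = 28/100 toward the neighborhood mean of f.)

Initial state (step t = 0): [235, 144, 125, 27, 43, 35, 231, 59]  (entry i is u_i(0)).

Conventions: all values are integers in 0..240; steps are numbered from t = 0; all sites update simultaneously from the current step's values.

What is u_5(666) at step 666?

Answer: u_5(666) = 129
Key observation: The state at step 4, [129, 129, 129, 129, 129, 129, 129, 129], reappears at step 5: the system is in a cycle of period 1 from step 4 on.  Therefore the state at step 666 equals the state at step 4 + ((666 - 4) mod 1) = 4, which is [129, 129, 129, 129, 129, 129, 129, 129].

Derivation:
t=0: [235, 144, 125, 27, 43, 35, 231, 59]
t=1: [38, 108, 117, 65, 70, 59, 35, 73]
t=2: [83, 119, 125, 106, 104, 93, 74, 97]
t=3: [119, 127, 128, 128, 126, 121, 113, 121]
t=4: [129, 129, 129, 129, 129, 129, 129, 129]
t=5: [129, 129, 129, 129, 129, 129, 129, 129]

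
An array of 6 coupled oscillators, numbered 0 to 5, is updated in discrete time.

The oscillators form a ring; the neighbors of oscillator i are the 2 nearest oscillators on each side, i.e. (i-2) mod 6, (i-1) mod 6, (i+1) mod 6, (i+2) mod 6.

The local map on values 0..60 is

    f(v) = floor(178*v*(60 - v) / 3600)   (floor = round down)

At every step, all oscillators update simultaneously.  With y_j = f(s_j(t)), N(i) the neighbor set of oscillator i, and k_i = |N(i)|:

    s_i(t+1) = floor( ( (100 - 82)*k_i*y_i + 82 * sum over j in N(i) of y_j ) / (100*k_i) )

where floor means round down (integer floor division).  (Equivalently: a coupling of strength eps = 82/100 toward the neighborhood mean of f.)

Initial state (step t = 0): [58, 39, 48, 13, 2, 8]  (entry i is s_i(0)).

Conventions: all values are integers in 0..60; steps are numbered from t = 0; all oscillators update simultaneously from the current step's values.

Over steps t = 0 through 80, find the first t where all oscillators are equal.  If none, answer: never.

Answer: never
Key observation: The state at step 2 reappears at step 4 — the system is in a cycle of period 2 from step 2 on.  No step 0..4 is synchronized, and the cycle repeats forever, so no step up to 80 (or ever) has all oscillators equal.

Derivation:
t=0: [58, 39, 48, 13, 2, 8]  (not all equal)
t=1: [19, 24, 21, 24, 17, 20]  (not all equal)
t=2: [39, 40, 39, 39, 39, 39]  (not all equal)
t=3: [39, 39, 39, 39, 40, 39]  (not all equal)
t=4: [39, 40, 39, 39, 39, 39]  (not all equal)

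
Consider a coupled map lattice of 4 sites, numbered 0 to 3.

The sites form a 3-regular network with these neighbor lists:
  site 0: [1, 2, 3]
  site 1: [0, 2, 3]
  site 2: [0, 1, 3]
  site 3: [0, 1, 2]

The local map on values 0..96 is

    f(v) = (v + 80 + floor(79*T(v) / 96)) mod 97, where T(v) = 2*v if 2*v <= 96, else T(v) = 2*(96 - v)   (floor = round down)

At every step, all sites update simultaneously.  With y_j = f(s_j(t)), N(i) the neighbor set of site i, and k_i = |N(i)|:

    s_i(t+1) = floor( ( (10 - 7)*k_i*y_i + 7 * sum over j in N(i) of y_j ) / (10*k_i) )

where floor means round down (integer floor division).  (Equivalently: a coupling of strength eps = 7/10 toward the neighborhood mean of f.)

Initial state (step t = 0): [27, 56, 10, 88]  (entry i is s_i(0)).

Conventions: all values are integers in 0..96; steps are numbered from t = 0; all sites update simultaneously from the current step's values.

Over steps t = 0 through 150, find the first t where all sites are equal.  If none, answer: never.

Answer: 3
Key observation: Synchronization is absorbing here: once all sites are equal they stay equal, and step 3 is the first all-equal step.

Derivation:
t=0: [27, 56, 10, 88]  (not all equal)
t=1: [39, 36, 36, 41]  (not all equal)
t=2: [83, 82, 82, 83]  (not all equal)
t=3: [87, 87, 87, 87]  (all equal)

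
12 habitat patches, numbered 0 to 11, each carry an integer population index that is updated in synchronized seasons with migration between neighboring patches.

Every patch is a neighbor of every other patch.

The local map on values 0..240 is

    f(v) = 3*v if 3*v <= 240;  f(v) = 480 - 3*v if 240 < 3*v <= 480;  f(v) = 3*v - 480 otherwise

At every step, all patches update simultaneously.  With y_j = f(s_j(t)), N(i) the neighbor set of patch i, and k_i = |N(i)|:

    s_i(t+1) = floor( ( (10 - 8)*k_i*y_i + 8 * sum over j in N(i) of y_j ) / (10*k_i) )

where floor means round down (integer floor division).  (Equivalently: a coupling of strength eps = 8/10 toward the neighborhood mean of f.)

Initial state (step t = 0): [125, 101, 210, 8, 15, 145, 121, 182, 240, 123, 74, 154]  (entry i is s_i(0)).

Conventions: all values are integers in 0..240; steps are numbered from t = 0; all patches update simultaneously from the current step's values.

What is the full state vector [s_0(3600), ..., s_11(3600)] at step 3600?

Answer: [168, 168, 168, 168, 168, 168, 168, 168, 168, 168, 168, 168]
Key observation: The state at step 7, [216, 216, 216, 216, 216, 216, 216, 216, 216, 216, 216, 216], reappears at step 11: the system is in a cycle of period 4 from step 7 on.  Therefore the state at step 3600 equals the state at step 7 + ((3600 - 7) mod 4) = 8, which is [168, 168, 168, 168, 168, 168, 168, 168, 168, 168, 168, 168].

Derivation:
t=0: [125, 101, 210, 8, 15, 145, 121, 182, 240, 123, 74, 154]
t=1: [109, 118, 115, 99, 101, 101, 110, 104, 126, 110, 124, 98]
t=2: [151, 148, 149, 155, 154, 154, 151, 153, 144, 151, 145, 155]
t=3: [27, 28, 28, 25, 26, 26, 27, 26, 30, 27, 29, 25]
t=4: [81, 81, 81, 80, 80, 80, 81, 80, 82, 81, 81, 80]
t=5: [237, 237, 237, 238, 238, 238, 237, 238, 237, 237, 237, 238]
t=6: [232, 232, 232, 232, 232, 232, 232, 232, 232, 232, 232, 232]
t=7: [216, 216, 216, 216, 216, 216, 216, 216, 216, 216, 216, 216]
t=8: [168, 168, 168, 168, 168, 168, 168, 168, 168, 168, 168, 168]
t=9: [24, 24, 24, 24, 24, 24, 24, 24, 24, 24, 24, 24]
t=10: [72, 72, 72, 72, 72, 72, 72, 72, 72, 72, 72, 72]
t=11: [216, 216, 216, 216, 216, 216, 216, 216, 216, 216, 216, 216]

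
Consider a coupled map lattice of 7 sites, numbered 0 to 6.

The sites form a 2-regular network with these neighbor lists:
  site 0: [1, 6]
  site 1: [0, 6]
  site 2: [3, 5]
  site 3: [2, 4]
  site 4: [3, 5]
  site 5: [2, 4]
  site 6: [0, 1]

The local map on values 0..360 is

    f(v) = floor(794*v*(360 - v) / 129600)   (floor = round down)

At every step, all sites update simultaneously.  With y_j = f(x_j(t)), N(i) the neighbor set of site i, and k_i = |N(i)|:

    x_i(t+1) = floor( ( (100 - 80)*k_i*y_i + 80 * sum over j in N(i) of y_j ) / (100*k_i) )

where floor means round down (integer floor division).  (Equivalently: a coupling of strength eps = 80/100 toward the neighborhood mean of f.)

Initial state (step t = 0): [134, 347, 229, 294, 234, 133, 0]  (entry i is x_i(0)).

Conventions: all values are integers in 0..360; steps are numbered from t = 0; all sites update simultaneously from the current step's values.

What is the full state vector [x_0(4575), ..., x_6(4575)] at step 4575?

Simulating step by step:
t=0: [134, 347, 229, 294, 234, 133, 0]
t=1: [47, 79, 157, 168, 156, 182, 84]
t=2: [129, 120, 197, 195, 196, 195, 118]
t=3: [176, 177, 196, 196, 196, 196, 178]
t=4: [198, 198, 196, 196, 196, 196, 198]
t=5: [196, 196, 196, 196, 196, 196, 196]
t=6: [196, 196, 196, 196, 196, 196, 196]

Answer: [196, 196, 196, 196, 196, 196, 196]
Key observation: The state at step 5, [196, 196, 196, 196, 196, 196, 196], reappears at step 6: the system is in a cycle of period 1 from step 5 on.  Therefore the state at step 4575 equals the state at step 5 + ((4575 - 5) mod 1) = 5, which is [196, 196, 196, 196, 196, 196, 196].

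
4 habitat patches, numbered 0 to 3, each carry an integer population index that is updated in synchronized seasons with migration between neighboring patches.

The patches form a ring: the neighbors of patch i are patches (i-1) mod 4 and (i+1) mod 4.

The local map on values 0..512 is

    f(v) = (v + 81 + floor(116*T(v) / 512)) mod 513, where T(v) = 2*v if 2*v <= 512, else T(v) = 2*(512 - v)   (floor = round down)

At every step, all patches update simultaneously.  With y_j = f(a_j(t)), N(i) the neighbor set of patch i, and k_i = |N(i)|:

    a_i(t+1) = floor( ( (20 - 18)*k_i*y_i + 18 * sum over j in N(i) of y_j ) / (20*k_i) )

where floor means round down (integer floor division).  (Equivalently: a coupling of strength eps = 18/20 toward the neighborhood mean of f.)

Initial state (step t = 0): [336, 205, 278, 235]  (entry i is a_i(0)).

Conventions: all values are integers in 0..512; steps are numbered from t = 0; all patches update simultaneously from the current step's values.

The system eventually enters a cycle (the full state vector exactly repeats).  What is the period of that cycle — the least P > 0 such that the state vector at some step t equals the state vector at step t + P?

Simulating step by step:
t=0: [336, 205, 278, 235]
t=1: [409, 470, 406, 474]
t=2: [54, 25, 54, 26]
t=3: [121, 154, 121, 154]
t=4: [299, 260, 299, 260]
t=5: [457, 473, 457, 473]
t=6: [57, 49, 57, 49]
t=7: [153, 161, 153, 161]
t=8: [312, 304, 312, 304]
t=9: [479, 482, 479, 482]
t=10: [62, 61, 62, 61]
t=11: [169, 170, 169, 170]
t=12: [327, 326, 327, 326]
t=13: [491, 491, 491, 491]
t=14: [68, 68, 68, 68]
t=15: [179, 179, 179, 179]
t=16: [341, 341, 341, 341]
t=17: [499, 499, 499, 499]
t=18: [72, 72, 72, 72]
t=19: [185, 185, 185, 185]
t=20: [349, 349, 349, 349]
t=21: [503, 503, 503, 503]
t=22: [75, 75, 75, 75]
t=23: [189, 189, 189, 189]
t=24: [355, 355, 355, 355]
t=25: [507, 507, 507, 507]
t=26: [77, 77, 77, 77]
t=27: [192, 192, 192, 192]
t=28: [360, 360, 360, 360]
t=29: [509, 509, 509, 509]
t=30: [78, 78, 78, 78]
t=31: [194, 194, 194, 194]
t=32: [362, 362, 362, 362]
t=33: [510, 510, 510, 510]
t=34: [78, 78, 78, 78]

Answer: 4
Key observation: The state at step 30, [78, 78, 78, 78], reappears at step 34 — and no state repeats earlier — so the cycle the system enters has period 4.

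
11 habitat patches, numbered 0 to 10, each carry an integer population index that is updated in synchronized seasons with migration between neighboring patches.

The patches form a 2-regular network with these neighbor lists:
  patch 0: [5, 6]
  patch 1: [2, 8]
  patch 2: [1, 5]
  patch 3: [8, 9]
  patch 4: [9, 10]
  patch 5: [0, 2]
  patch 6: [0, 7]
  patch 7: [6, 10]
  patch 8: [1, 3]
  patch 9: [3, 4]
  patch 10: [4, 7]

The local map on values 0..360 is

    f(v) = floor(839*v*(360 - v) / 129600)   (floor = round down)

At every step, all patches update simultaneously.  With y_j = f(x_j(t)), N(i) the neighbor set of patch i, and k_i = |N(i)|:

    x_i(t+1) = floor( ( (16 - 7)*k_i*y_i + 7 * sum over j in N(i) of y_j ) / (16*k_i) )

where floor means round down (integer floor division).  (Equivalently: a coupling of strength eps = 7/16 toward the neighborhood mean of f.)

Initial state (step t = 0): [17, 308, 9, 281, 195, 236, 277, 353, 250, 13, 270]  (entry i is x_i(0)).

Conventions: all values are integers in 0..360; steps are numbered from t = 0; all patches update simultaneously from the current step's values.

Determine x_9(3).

Simulating step by step:
t=0: [17, 308, 9, 281, 195, 236, 277, 353, 250, 13, 270]
t=1: [94, 101, 75, 125, 157, 118, 94, 75, 153, 93, 137]
t=2: [166, 170, 154, 186, 193, 168, 155, 155, 193, 176, 186]
t=3: [207, 207, 206, 208, 208, 207, 205, 205, 208, 208, 207]

Answer: x_9(3) = 208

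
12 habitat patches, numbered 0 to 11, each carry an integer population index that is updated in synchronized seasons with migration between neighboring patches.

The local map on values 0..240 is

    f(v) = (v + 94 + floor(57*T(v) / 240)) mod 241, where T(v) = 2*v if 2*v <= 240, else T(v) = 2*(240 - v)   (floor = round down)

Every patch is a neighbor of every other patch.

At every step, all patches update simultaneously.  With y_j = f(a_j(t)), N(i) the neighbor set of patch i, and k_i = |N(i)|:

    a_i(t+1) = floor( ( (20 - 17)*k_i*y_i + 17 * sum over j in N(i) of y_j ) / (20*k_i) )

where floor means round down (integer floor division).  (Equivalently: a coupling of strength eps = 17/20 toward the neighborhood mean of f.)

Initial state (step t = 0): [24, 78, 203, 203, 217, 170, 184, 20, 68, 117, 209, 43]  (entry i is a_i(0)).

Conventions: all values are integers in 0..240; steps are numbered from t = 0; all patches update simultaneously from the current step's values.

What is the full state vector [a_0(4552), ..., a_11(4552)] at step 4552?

Simulating step by step:
t=0: [24, 78, 203, 203, 217, 170, 184, 20, 68, 117, 209, 43]
t=1: [106, 112, 102, 102, 103, 101, 101, 106, 111, 99, 102, 108]
t=2: [25, 25, 24, 24, 24, 24, 24, 25, 25, 42, 24, 25]
t=3: [131, 131, 131, 131, 131, 131, 131, 131, 131, 133, 131, 131]
t=4: [35, 35, 35, 35, 35, 35, 35, 35, 35, 35, 35, 35]
t=5: [145, 145, 145, 145, 145, 145, 145, 145, 145, 145, 145, 145]
t=6: [43, 43, 43, 43, 43, 43, 43, 43, 43, 43, 43, 43]
t=7: [157, 157, 157, 157, 157, 157, 157, 157, 157, 157, 157, 157]
t=8: [49, 49, 49, 49, 49, 49, 49, 49, 49, 49, 49, 49]
t=9: [166, 166, 166, 166, 166, 166, 166, 166, 166, 166, 166, 166]
t=10: [54, 54, 54, 54, 54, 54, 54, 54, 54, 54, 54, 54]
t=11: [173, 173, 173, 173, 173, 173, 173, 173, 173, 173, 173, 173]
t=12: [57, 57, 57, 57, 57, 57, 57, 57, 57, 57, 57, 57]
t=13: [178, 178, 178, 178, 178, 178, 178, 178, 178, 178, 178, 178]
t=14: [60, 60, 60, 60, 60, 60, 60, 60, 60, 60, 60, 60]
t=15: [182, 182, 182, 182, 182, 182, 182, 182, 182, 182, 182, 182]
t=16: [62, 62, 62, 62, 62, 62, 62, 62, 62, 62, 62, 62]
t=17: [185, 185, 185, 185, 185, 185, 185, 185, 185, 185, 185, 185]
t=18: [64, 64, 64, 64, 64, 64, 64, 64, 64, 64, 64, 64]
t=19: [188, 188, 188, 188, 188, 188, 188, 188, 188, 188, 188, 188]
t=20: [65, 65, 65, 65, 65, 65, 65, 65, 65, 65, 65, 65]
t=21: [189, 189, 189, 189, 189, 189, 189, 189, 189, 189, 189, 189]
t=22: [66, 66, 66, 66, 66, 66, 66, 66, 66, 66, 66, 66]
t=23: [191, 191, 191, 191, 191, 191, 191, 191, 191, 191, 191, 191]
t=24: [67, 67, 67, 67, 67, 67, 67, 67, 67, 67, 67, 67]
t=25: [192, 192, 192, 192, 192, 192, 192, 192, 192, 192, 192, 192]
t=26: [67, 67, 67, 67, 67, 67, 67, 67, 67, 67, 67, 67]

Answer: [67, 67, 67, 67, 67, 67, 67, 67, 67, 67, 67, 67]
Key observation: The state at step 24, [67, 67, 67, 67, 67, 67, 67, 67, 67, 67, 67, 67], reappears at step 26: the system is in a cycle of period 2 from step 24 on.  Therefore the state at step 4552 equals the state at step 24 + ((4552 - 24) mod 2) = 24, which is [67, 67, 67, 67, 67, 67, 67, 67, 67, 67, 67, 67].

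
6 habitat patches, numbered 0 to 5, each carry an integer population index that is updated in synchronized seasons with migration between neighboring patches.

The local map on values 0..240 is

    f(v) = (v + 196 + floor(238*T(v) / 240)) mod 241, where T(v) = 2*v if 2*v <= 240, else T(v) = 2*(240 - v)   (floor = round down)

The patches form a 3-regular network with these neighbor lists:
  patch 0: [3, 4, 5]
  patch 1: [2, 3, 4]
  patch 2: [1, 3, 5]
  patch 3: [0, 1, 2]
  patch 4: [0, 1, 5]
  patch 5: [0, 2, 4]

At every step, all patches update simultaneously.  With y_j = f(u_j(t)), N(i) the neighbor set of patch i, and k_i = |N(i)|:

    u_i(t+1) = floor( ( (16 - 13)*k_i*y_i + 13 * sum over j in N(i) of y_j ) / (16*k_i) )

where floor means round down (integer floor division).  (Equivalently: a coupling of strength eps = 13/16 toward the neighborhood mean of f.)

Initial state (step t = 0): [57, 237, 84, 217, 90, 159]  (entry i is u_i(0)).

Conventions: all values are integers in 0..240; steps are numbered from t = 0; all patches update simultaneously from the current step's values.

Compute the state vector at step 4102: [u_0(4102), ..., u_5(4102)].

Simulating step by step:
t=0: [57, 237, 84, 217, 90, 159]
t=1: [151, 211, 159, 183, 137, 155]
t=2: [35, 68, 79, 82, 91, 41]
t=3: [147, 196, 152, 147, 121, 143]
t=4: [53, 86, 97, 95, 103, 51]
t=5: [120, 110, 151, 133, 120, 57]
t=6: [82, 54, 68, 53, 78, 73]
t=7: [165, 145, 138, 149, 166, 179]
t=8: [27, 42, 38, 42, 28, 31]
t=9: [51, 65, 68, 64, 51, 47]
t=10: [114, 138, 134, 138, 114, 118]
t=11: [57, 55, 58, 55, 57, 57]
t=12: [123, 123, 122, 123, 123, 125]
t=13: [68, 69, 68, 69, 68, 68]
t=14: [157, 158, 158, 158, 157, 157]
t=15: [34, 34, 34, 34, 34, 34]
t=16: [56, 56, 56, 56, 56, 56]
t=17: [122, 122, 122, 122, 122, 122]
t=18: [70, 70, 70, 70, 70, 70]
t=19: [163, 163, 163, 163, 163, 163]
t=20: [29, 29, 29, 29, 29, 29]
t=21: [41, 41, 41, 41, 41, 41]
t=22: [77, 77, 77, 77, 77, 77]
t=23: [184, 184, 184, 184, 184, 184]
t=24: [9, 9, 9, 9, 9, 9]
t=25: [222, 222, 222, 222, 222, 222]
t=26: [212, 212, 212, 212, 212, 212]
t=27: [222, 222, 222, 222, 222, 222]

Answer: [212, 212, 212, 212, 212, 212]
Key observation: The state at step 25, [222, 222, 222, 222, 222, 222], reappears at step 27: the system is in a cycle of period 2 from step 25 on.  Therefore the state at step 4102 equals the state at step 25 + ((4102 - 25) mod 2) = 26, which is [212, 212, 212, 212, 212, 212].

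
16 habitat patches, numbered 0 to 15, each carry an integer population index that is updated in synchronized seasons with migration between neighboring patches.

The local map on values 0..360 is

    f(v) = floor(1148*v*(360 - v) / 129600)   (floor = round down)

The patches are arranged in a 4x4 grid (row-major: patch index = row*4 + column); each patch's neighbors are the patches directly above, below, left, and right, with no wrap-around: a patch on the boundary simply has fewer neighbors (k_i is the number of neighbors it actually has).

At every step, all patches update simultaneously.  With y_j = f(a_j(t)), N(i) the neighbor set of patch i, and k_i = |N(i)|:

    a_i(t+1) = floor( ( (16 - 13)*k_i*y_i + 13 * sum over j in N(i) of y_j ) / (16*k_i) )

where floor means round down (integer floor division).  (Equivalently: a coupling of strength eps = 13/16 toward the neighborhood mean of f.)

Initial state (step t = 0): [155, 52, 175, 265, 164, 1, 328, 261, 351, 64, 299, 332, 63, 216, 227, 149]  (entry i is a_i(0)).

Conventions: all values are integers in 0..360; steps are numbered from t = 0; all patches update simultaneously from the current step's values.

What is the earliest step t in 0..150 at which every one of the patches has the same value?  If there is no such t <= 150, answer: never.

Answer: 8
Key observation: Synchronization is absorbing here: once all patches are equal they stay equal, and step 8 is the first all-equal step.

Derivation:
t=0: [155, 52, 175, 265, 164, 1, 328, 261, 351, 64, 299, 332, 63, 216, 227, 149]  (not all equal)
t=1: [225, 180, 177, 250, 137, 139, 154, 150, 171, 125, 153, 196, 153, 213, 243, 193]  (not all equal)
t=2: [276, 277, 273, 275, 274, 274, 279, 271, 273, 275, 271, 281, 281, 266, 275, 270]  (not all equal)
t=3: [205, 206, 204, 210, 207, 205, 208, 203, 204, 211, 204, 210, 211, 206, 214, 204]  (not all equal)
t=4: [280, 281, 280, 281, 280, 279, 281, 279, 279, 280, 278, 280, 280, 278, 280, 278]  (not all equal)
t=5: [197, 198, 196, 198, 199, 197, 199, 197, 198, 200, 198, 200, 200, 198, 200, 198]  (not all equal)
t=6: [283, 284, 283, 284, 283, 283, 283, 283, 283, 283, 283, 283, 283, 283, 283, 283]  (not all equal)
t=7: [192, 192, 191, 192, 193, 192, 193, 192, 193, 193, 193, 193, 193, 193, 193, 193]  (not all equal)
t=8: [285, 285, 285, 285, 285, 285, 285, 285, 285, 285, 285, 285, 285, 285, 285, 285]  (all equal)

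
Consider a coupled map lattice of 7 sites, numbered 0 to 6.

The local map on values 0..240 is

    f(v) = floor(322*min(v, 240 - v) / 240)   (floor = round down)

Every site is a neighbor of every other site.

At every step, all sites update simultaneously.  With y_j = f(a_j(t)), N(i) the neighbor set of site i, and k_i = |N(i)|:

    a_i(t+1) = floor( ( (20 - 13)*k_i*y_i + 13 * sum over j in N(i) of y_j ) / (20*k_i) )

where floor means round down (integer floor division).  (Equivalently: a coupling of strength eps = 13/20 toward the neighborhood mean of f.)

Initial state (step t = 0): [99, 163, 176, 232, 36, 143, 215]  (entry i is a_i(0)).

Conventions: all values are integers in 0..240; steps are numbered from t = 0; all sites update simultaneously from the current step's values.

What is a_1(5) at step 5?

Answer: a_1(5) = 135

Derivation:
t=0: [99, 163, 176, 232, 36, 143, 215]
t=1: [90, 83, 79, 61, 70, 90, 66]
t=2: [106, 104, 103, 97, 100, 106, 99]
t=3: [137, 137, 137, 135, 136, 137, 135]
t=4: [138, 138, 138, 139, 138, 138, 139]
t=5: [135, 135, 135, 135, 135, 135, 135]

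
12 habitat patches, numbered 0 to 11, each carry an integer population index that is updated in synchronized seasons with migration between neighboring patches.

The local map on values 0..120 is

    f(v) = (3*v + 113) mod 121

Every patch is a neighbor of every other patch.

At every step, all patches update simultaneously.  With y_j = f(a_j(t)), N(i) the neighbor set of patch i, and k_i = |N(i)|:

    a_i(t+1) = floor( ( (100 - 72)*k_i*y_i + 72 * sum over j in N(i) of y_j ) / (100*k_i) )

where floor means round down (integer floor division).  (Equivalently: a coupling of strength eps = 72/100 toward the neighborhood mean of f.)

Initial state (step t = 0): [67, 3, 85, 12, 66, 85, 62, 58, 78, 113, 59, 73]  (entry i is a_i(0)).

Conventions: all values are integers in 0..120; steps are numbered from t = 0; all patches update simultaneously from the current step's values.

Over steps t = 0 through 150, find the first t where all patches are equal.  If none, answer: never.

Simulating step by step:
t=0: [67, 3, 85, 12, 66, 85, 62, 58, 78, 113, 59, 73]  (not all equal)
t=1: [55, 40, 41, 46, 54, 41, 52, 49, 62, 59, 50, 59]  (not all equal)
t=2: [49, 65, 66, 43, 48, 66, 47, 45, 54, 52, 46, 52]  (not all equal)
t=3: [26, 37, 37, 22, 26, 37, 25, 24, 30, 28, 24, 28]  (not all equal)
t=4: [76, 83, 83, 73, 76, 83, 75, 74, 78, 77, 74, 77]  (not all equal)
t=5: [102, 106, 106, 100, 102, 106, 101, 101, 103, 102, 101, 102]  (not all equal)
t=6: [57, 60, 60, 56, 57, 60, 56, 56, 58, 57, 56, 57]  (not all equal)
t=7: [43, 45, 45, 42, 43, 45, 42, 42, 43, 43, 42, 43]  (not all equal)
t=8: [32, 33, 33, 57, 32, 33, 57, 57, 32, 32, 57, 32]  (not all equal)
t=9: [76, 77, 77, 66, 76, 77, 66, 66, 76, 76, 66, 76]  (not all equal)
t=10: [91, 92, 92, 85, 91, 92, 85, 85, 91, 91, 85, 91]  (not all equal)
t=11: [18, 19, 19, 15, 18, 19, 15, 15, 18, 18, 15, 18]  (not all equal)
t=12: [44, 44, 44, 42, 44, 44, 42, 42, 44, 44, 42, 44]  (not all equal)
t=13: [33, 33, 33, 57, 33, 33, 57, 57, 33, 33, 57, 33]  (not all equal)
t=14: [78, 78, 78, 67, 78, 78, 67, 67, 78, 78, 67, 78]  (not all equal)
t=15: [96, 96, 96, 89, 96, 96, 89, 89, 96, 96, 89, 96]  (not all equal)
t=16: [32, 32, 32, 27, 32, 32, 27, 27, 32, 32, 27, 32]  (not all equal)
t=17: [84, 84, 84, 80, 84, 84, 80, 80, 84, 84, 80, 84]  (not all equal)
t=18: [30, 30, 30, 53, 30, 30, 53, 53, 30, 30, 53, 30]  (not all equal)
t=19: [68, 68, 68, 57, 68, 68, 57, 57, 68, 68, 57, 68]  (not all equal)
t=20: [66, 66, 66, 59, 66, 66, 59, 59, 66, 66, 59, 66]  (not all equal)
t=21: [63, 63, 63, 58, 63, 63, 58, 58, 63, 63, 58, 63]  (not all equal)
t=22: [56, 56, 56, 52, 56, 56, 52, 52, 56, 56, 52, 56]  (not all equal)
t=23: [35, 35, 35, 33, 35, 35, 33, 33, 35, 35, 33, 35]  (not all equal)
t=24: [95, 95, 95, 94, 95, 95, 94, 94, 95, 95, 94, 95]  (not all equal)
t=25: [34, 34, 34, 33, 34, 34, 33, 33, 34, 34, 33, 34]  (not all equal)
t=26: [93, 93, 93, 92, 93, 93, 92, 92, 93, 93, 92, 93]  (not all equal)
t=27: [28, 28, 28, 27, 28, 28, 27, 27, 28, 28, 27, 28]  (not all equal)
t=28: [75, 75, 75, 74, 75, 75, 74, 74, 75, 75, 74, 75]  (not all equal)
t=29: [95, 95, 95, 94, 95, 95, 94, 94, 95, 95, 94, 95]  (not all equal)

Answer: never
Key observation: The state at step 24 reappears at step 29 — the system is in a cycle of period 5 from step 24 on.  No step 0..29 is synchronized, and the cycle repeats forever, so no step up to 150 (or ever) has all patches equal.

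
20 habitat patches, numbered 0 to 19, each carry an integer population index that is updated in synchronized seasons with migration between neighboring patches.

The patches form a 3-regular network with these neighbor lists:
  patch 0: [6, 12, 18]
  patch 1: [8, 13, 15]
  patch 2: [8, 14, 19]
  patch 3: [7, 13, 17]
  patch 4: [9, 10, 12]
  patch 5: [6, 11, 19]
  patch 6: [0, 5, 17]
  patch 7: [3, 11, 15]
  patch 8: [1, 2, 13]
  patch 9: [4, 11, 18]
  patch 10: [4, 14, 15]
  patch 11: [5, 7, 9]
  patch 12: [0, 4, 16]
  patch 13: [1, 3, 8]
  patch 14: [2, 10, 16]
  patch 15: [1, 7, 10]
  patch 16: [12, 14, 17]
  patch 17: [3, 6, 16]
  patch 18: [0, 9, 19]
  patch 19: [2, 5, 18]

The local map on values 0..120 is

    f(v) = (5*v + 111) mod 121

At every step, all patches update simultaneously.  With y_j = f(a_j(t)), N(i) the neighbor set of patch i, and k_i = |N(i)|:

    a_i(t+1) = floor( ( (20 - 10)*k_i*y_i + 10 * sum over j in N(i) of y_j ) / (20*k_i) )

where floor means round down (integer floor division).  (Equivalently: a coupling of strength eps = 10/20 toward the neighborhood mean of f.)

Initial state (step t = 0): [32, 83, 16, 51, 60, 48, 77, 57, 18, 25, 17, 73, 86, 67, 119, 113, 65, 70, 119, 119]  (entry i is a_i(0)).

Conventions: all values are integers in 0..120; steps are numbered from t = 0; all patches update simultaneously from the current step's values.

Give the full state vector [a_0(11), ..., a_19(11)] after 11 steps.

Simulating step by step:
t=0: [32, 83, 16, 51, 60, 48, 77, 57, 18, 25, 17, 73, 86, 67, 119, 113, 65, 70, 119, 119]
t=1: [42, 60, 82, 37, 65, 92, 45, 47, 72, 101, 74, 99, 53, 62, 86, 60, 79, 63, 91, 97]
t=2: [71, 59, 64, 64, 60, 78, 85, 69, 77, 31, 88, 34, 35, 64, 58, 69, 33, 59, 74, 90]
t=3: [87, 50, 55, 68, 46, 36, 53, 79, 35, 46, 63, 41, 52, 54, 47, 80, 37, 47, 93, 72]
t=4: [49, 74, 54, 68, 77, 57, 42, 42, 48, 93, 69, 65, 39, 50, 75, 47, 63, 77, 90, 81]
t=5: [93, 114, 32, 79, 47, 47, 66, 83, 97, 73, 66, 70, 63, 112, 30, 100, 44, 44, 78, 37]
t=6: [72, 68, 45, 43, 94, 90, 86, 42, 84, 93, 60, 92, 79, 68, 42, 35, 73, 76, 51, 52]
t=7: [67, 73, 69, 71, 75, 63, 60, 75, 68, 77, 60, 84, 64, 80, 82, 57, 74, 45, 36, 33]
t=8: [69, 81, 73, 72, 22, 53, 64, 31, 82, 22, 36, 36, 67, 64, 61, 43, 92, 91, 46, 51]
t=9: [88, 47, 72, 83, 88, 26, 65, 52, 54, 91, 64, 47, 88, 63, 68, 59, 79, 84, 82, 39]
t=10: [63, 72, 82, 40, 69, 100, 75, 35, 54, 75, 67, 87, 59, 58, 77, 51, 44, 46, 54, 76]
t=11: [42, 63, 24, 64, 67, 14, 29, 44, 39, 29, 59, 39, 62, 51, 40, 40, 70, 76, 21, 13]

Answer: [42, 63, 24, 64, 67, 14, 29, 44, 39, 29, 59, 39, 62, 51, 40, 40, 70, 76, 21, 13]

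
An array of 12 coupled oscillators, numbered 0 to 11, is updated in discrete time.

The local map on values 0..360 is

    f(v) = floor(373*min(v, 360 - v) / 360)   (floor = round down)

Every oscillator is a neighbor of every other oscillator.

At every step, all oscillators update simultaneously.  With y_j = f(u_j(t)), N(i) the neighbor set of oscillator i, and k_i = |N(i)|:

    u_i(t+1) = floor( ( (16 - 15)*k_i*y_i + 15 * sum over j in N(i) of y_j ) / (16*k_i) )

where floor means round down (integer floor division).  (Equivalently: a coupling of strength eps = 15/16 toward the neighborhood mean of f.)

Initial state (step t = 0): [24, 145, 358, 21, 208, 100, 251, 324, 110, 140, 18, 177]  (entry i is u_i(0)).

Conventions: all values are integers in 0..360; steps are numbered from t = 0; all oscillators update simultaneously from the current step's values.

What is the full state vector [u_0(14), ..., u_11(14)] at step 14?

Simulating step by step:
t=0: [24, 145, 358, 21, 208, 100, 251, 324, 110, 140, 18, 177]
t=1: [90, 87, 90, 90, 87, 88, 88, 89, 88, 87, 90, 86]
t=2: [91, 91, 91, 91, 91, 91, 91, 91, 91, 91, 91, 91]
t=3: [94, 94, 94, 94, 94, 94, 94, 94, 94, 94, 94, 94]
t=4: [97, 97, 97, 97, 97, 97, 97, 97, 97, 97, 97, 97]
t=5: [100, 100, 100, 100, 100, 100, 100, 100, 100, 100, 100, 100]
t=6: [103, 103, 103, 103, 103, 103, 103, 103, 103, 103, 103, 103]
t=7: [106, 106, 106, 106, 106, 106, 106, 106, 106, 106, 106, 106]
t=8: [109, 109, 109, 109, 109, 109, 109, 109, 109, 109, 109, 109]
t=9: [112, 112, 112, 112, 112, 112, 112, 112, 112, 112, 112, 112]
t=10: [116, 116, 116, 116, 116, 116, 116, 116, 116, 116, 116, 116]
t=11: [120, 120, 120, 120, 120, 120, 120, 120, 120, 120, 120, 120]
t=12: [124, 124, 124, 124, 124, 124, 124, 124, 124, 124, 124, 124]
t=13: [128, 128, 128, 128, 128, 128, 128, 128, 128, 128, 128, 128]
t=14: [132, 132, 132, 132, 132, 132, 132, 132, 132, 132, 132, 132]

Answer: [132, 132, 132, 132, 132, 132, 132, 132, 132, 132, 132, 132]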